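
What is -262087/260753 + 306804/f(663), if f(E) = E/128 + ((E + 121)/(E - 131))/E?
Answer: 128991192406114027/2178694312435 ≈ 59206.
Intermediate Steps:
f(E) = E/128 + (121 + E)/(E*(-131 + E)) (f(E) = E*(1/128) + ((121 + E)/(-131 + E))/E = E/128 + ((121 + E)/(-131 + E))/E = E/128 + (121 + E)/(E*(-131 + E)))
-262087/260753 + 306804/f(663) = -262087/260753 + 306804/(((1/128)*(15488 + 663³ - 131*663² + 128*663)/(663*(-131 + 663)))) = -262087*1/260753 + 306804/(((1/128)*(1/663)*(15488 + 291434247 - 131*439569 + 84864)/532)) = -262087/260753 + 306804/(((1/128)*(1/663)*(1/532)*(15488 + 291434247 - 57583539 + 84864))) = -262087/260753 + 306804/(((1/128)*(1/663)*(1/532)*233951060)) = -262087/260753 + 306804/(8355395/1612416) = -262087/260753 + 306804*(1612416/8355395) = -262087/260753 + 494695678464/8355395 = 128991192406114027/2178694312435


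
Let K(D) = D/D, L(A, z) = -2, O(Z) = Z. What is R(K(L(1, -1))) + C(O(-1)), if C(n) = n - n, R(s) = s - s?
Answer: 0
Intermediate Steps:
K(D) = 1
R(s) = 0
C(n) = 0
R(K(L(1, -1))) + C(O(-1)) = 0 + 0 = 0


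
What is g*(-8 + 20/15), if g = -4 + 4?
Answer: 0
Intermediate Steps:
g = 0
g*(-8 + 20/15) = 0*(-8 + 20/15) = 0*(-8 + 20*(1/15)) = 0*(-8 + 4/3) = 0*(-20/3) = 0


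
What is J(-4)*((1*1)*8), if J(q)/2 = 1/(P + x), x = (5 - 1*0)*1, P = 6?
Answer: 16/11 ≈ 1.4545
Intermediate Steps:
x = 5 (x = (5 + 0)*1 = 5*1 = 5)
J(q) = 2/11 (J(q) = 2/(6 + 5) = 2/11)
J(-4)*((1*1)*8) = 2*((1*1)*8)/11 = 2*(1*8)/11 = (2/11)*8 = 16/11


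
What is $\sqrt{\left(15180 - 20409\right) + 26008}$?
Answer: $\sqrt{20779} \approx 144.15$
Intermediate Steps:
$\sqrt{\left(15180 - 20409\right) + 26008} = \sqrt{-5229 + 26008} = \sqrt{20779}$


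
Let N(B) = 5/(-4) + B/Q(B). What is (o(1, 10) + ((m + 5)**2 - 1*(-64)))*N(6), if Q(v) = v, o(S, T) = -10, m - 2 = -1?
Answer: -45/2 ≈ -22.500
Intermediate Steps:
m = 1 (m = 2 - 1 = 1)
N(B) = -1/4 (N(B) = 5/(-4) + B/B = 5*(-1/4) + 1 = -5/4 + 1 = -1/4)
(o(1, 10) + ((m + 5)**2 - 1*(-64)))*N(6) = (-10 + ((1 + 5)**2 - 1*(-64)))*(-1/4) = (-10 + (6**2 + 64))*(-1/4) = (-10 + (36 + 64))*(-1/4) = (-10 + 100)*(-1/4) = 90*(-1/4) = -45/2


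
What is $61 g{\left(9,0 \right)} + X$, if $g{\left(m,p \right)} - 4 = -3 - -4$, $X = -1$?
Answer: $304$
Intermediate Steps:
$g{\left(m,p \right)} = 5$ ($g{\left(m,p \right)} = 4 - -1 = 4 + \left(-3 + 4\right) = 4 + 1 = 5$)
$61 g{\left(9,0 \right)} + X = 61 \cdot 5 - 1 = 305 - 1 = 304$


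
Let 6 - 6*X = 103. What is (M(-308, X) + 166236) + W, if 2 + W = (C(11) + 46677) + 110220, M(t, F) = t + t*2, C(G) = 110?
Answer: 322317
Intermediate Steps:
X = -97/6 (X = 1 - 1/6*103 = 1 - 103/6 = -97/6 ≈ -16.167)
M(t, F) = 3*t (M(t, F) = t + 2*t = 3*t)
W = 157005 (W = -2 + ((110 + 46677) + 110220) = -2 + (46787 + 110220) = -2 + 157007 = 157005)
(M(-308, X) + 166236) + W = (3*(-308) + 166236) + 157005 = (-924 + 166236) + 157005 = 165312 + 157005 = 322317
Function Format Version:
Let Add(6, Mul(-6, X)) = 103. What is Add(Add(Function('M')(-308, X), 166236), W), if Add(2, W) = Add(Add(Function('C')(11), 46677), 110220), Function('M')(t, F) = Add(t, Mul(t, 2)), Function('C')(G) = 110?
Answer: 322317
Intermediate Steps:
X = Rational(-97, 6) (X = Add(1, Mul(Rational(-1, 6), 103)) = Add(1, Rational(-103, 6)) = Rational(-97, 6) ≈ -16.167)
Function('M')(t, F) = Mul(3, t) (Function('M')(t, F) = Add(t, Mul(2, t)) = Mul(3, t))
W = 157005 (W = Add(-2, Add(Add(110, 46677), 110220)) = Add(-2, Add(46787, 110220)) = Add(-2, 157007) = 157005)
Add(Add(Function('M')(-308, X), 166236), W) = Add(Add(Mul(3, -308), 166236), 157005) = Add(Add(-924, 166236), 157005) = Add(165312, 157005) = 322317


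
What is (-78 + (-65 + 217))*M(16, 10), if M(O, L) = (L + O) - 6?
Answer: 1480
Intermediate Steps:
M(O, L) = -6 + L + O
(-78 + (-65 + 217))*M(16, 10) = (-78 + (-65 + 217))*(-6 + 10 + 16) = (-78 + 152)*20 = 74*20 = 1480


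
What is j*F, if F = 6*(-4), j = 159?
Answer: -3816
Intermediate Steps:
F = -24
j*F = 159*(-24) = -3816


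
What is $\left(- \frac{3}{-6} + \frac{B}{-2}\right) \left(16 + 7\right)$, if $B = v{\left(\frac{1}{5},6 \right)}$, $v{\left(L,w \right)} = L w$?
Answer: $- \frac{23}{10} \approx -2.3$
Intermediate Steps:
$B = \frac{6}{5}$ ($B = \frac{1}{5} \cdot 6 = \frac{6}{5} \approx 1.2$)
$\left(- \frac{3}{-6} + \frac{B}{-2}\right) \left(16 + 7\right) = \left(- \frac{3}{-6} + \frac{6}{5 \left(-2\right)}\right) \left(16 + 7\right) = \left(\left(-3\right) \left(- \frac{1}{6}\right) + \frac{6}{5} \left(- \frac{1}{2}\right)\right) 23 = \left(\frac{1}{2} - \frac{3}{5}\right) 23 = \left(- \frac{1}{10}\right) 23 = - \frac{23}{10}$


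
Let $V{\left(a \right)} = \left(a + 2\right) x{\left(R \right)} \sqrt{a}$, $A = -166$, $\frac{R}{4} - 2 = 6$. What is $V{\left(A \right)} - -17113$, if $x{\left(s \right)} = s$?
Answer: $17113 - 5248 i \sqrt{166} \approx 17113.0 - 67616.0 i$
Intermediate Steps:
$R = 32$ ($R = 8 + 4 \cdot 6 = 8 + 24 = 32$)
$V{\left(a \right)} = \sqrt{a} \left(64 + 32 a\right)$ ($V{\left(a \right)} = \left(a + 2\right) 32 \sqrt{a} = \left(2 + a\right) 32 \sqrt{a} = \left(64 + 32 a\right) \sqrt{a} = \sqrt{a} \left(64 + 32 a\right)$)
$V{\left(A \right)} - -17113 = 32 \sqrt{-166} \left(2 - 166\right) - -17113 = 32 i \sqrt{166} \left(-164\right) + 17113 = - 5248 i \sqrt{166} + 17113 = 17113 - 5248 i \sqrt{166}$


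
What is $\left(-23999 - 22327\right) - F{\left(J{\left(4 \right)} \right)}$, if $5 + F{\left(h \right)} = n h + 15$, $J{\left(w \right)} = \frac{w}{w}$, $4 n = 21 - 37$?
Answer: $-46332$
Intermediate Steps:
$n = -4$ ($n = \frac{21 - 37}{4} = \frac{1}{4} \left(-16\right) = -4$)
$J{\left(w \right)} = 1$
$F{\left(h \right)} = 10 - 4 h$ ($F{\left(h \right)} = -5 - \left(-15 + 4 h\right) = 10 - 4 h$)
$\left(-23999 - 22327\right) - F{\left(J{\left(4 \right)} \right)} = \left(-23999 - 22327\right) - \left(10 - 4\right) = -46326 - 6 = -46332$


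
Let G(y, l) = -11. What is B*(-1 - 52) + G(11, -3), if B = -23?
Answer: 1208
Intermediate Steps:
B*(-1 - 52) + G(11, -3) = -23*(-1 - 52) - 11 = -23*(-53) - 11 = 1219 - 11 = 1208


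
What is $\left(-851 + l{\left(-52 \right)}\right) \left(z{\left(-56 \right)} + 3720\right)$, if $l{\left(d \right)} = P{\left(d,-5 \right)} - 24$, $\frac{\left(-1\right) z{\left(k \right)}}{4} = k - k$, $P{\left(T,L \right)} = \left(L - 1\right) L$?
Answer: $-3143400$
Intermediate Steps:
$P{\left(T,L \right)} = L \left(-1 + L\right)$ ($P{\left(T,L \right)} = \left(-1 + L\right) L = L \left(-1 + L\right)$)
$z{\left(k \right)} = 0$ ($z{\left(k \right)} = - 4 \left(k - k\right) = \left(-4\right) 0 = 0$)
$l{\left(d \right)} = 6$ ($l{\left(d \right)} = - 5 \left(-1 - 5\right) - 24 = \left(-5\right) \left(-6\right) - 24 = 30 - 24 = 6$)
$\left(-851 + l{\left(-52 \right)}\right) \left(z{\left(-56 \right)} + 3720\right) = \left(-851 + 6\right) \left(0 + 3720\right) = \left(-845\right) 3720 = -3143400$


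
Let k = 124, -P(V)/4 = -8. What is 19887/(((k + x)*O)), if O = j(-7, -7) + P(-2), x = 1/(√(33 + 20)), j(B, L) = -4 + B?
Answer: 6223684/814927 - 947*√53/814927 ≈ 7.6286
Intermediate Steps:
P(V) = 32 (P(V) = -4*(-8) = 32)
x = √53/53 (x = 1/(√53) = √53/53 ≈ 0.13736)
O = 21 (O = (-4 - 7) + 32 = -11 + 32 = 21)
19887/(((k + x)*O)) = 19887/(((124 + √53/53)*21)) = 19887/(2604 + 21*√53/53)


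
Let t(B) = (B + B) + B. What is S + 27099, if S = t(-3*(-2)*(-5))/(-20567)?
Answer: 557345223/20567 ≈ 27099.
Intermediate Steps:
t(B) = 3*B (t(B) = 2*B + B = 3*B)
S = 90/20567 (S = (3*(-3*(-2)*(-5)))/(-20567) = (3*(6*(-5)))*(-1/20567) = (3*(-30))*(-1/20567) = -90*(-1/20567) = 90/20567 ≈ 0.0043759)
S + 27099 = 90/20567 + 27099 = 557345223/20567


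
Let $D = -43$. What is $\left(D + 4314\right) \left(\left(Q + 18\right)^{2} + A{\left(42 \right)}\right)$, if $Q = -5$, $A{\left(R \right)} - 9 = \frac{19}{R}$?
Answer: $\frac{32011145}{42} \approx 7.6217 \cdot 10^{5}$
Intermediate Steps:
$A{\left(R \right)} = 9 + \frac{19}{R}$
$\left(D + 4314\right) \left(\left(Q + 18\right)^{2} + A{\left(42 \right)}\right) = \left(-43 + 4314\right) \left(\left(-5 + 18\right)^{2} + \left(9 + \frac{19}{42}\right)\right) = 4271 \left(13^{2} + \left(9 + 19 \cdot \frac{1}{42}\right)\right) = 4271 \left(169 + \left(9 + \frac{19}{42}\right)\right) = 4271 \left(169 + \frac{397}{42}\right) = 4271 \cdot \frac{7495}{42} = \frac{32011145}{42}$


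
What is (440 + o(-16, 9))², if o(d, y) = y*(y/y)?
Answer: 201601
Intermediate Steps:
o(d, y) = y (o(d, y) = y*1 = y)
(440 + o(-16, 9))² = (440 + 9)² = 449² = 201601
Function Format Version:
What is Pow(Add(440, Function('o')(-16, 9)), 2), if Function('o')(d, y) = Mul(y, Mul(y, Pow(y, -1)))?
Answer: 201601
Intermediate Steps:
Function('o')(d, y) = y (Function('o')(d, y) = Mul(y, 1) = y)
Pow(Add(440, Function('o')(-16, 9)), 2) = Pow(Add(440, 9), 2) = Pow(449, 2) = 201601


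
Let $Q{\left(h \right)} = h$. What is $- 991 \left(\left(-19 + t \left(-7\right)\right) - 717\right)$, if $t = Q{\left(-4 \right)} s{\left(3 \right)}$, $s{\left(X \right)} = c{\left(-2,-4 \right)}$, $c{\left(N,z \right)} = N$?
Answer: $784872$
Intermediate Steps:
$s{\left(X \right)} = -2$
$t = 8$ ($t = \left(-4\right) \left(-2\right) = 8$)
$- 991 \left(\left(-19 + t \left(-7\right)\right) - 717\right) = - 991 \left(\left(-19 + 8 \left(-7\right)\right) - 717\right) = - 991 \left(\left(-19 - 56\right) - 717\right) = - 991 \left(-75 - 717\right) = \left(-991\right) \left(-792\right) = 784872$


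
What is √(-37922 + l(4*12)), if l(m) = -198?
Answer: 2*I*√9530 ≈ 195.24*I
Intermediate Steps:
√(-37922 + l(4*12)) = √(-37922 - 198) = √(-38120) = 2*I*√9530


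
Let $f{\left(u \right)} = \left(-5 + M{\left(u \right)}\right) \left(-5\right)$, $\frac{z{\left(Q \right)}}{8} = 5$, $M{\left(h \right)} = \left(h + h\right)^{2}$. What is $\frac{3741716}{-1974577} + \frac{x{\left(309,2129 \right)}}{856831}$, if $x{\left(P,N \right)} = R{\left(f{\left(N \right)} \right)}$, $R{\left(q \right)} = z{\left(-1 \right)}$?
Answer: $- \frac{291449025356}{153807162317} \approx -1.8949$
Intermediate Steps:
$M{\left(h \right)} = 4 h^{2}$ ($M{\left(h \right)} = \left(2 h\right)^{2} = 4 h^{2}$)
$z{\left(Q \right)} = 40$ ($z{\left(Q \right)} = 8 \cdot 5 = 40$)
$f{\left(u \right)} = 25 - 20 u^{2}$ ($f{\left(u \right)} = \left(-5 + 4 u^{2}\right) \left(-5\right) = 25 - 20 u^{2}$)
$R{\left(q \right)} = 40$
$x{\left(P,N \right)} = 40$
$\frac{3741716}{-1974577} + \frac{x{\left(309,2129 \right)}}{856831} = \frac{3741716}{-1974577} + \frac{40}{856831} = 3741716 \left(- \frac{1}{1974577}\right) + 40 \cdot \frac{1}{856831} = - \frac{340156}{179507} + \frac{40}{856831} = - \frac{291449025356}{153807162317}$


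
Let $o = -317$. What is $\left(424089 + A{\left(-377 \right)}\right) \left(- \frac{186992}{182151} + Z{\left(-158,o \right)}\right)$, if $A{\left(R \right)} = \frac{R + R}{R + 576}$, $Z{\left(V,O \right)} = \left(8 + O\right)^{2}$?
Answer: $\frac{1467743120476903523}{36248049} \approx 4.0492 \cdot 10^{10}$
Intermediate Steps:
$A{\left(R \right)} = \frac{2 R}{576 + R}$
$\left(424089 + A{\left(-377 \right)}\right) \left(- \frac{186992}{182151} + Z{\left(-158,o \right)}\right) = \left(424089 + 2 \left(-377\right) \frac{1}{576 - 377}\right) \left(- \frac{186992}{182151} + \left(8 - 317\right)^{2}\right) = \left(424089 + 2 \left(-377\right) \frac{1}{199}\right) \left(\left(-186992\right) \frac{1}{182151} + \left(-309\right)^{2}\right) = \left(424089 + 2 \left(-377\right) \frac{1}{199}\right) \left(- \frac{186992}{182151} + 95481\right) = \left(424089 - \frac{754}{199}\right) \frac{17391772639}{182151} = \frac{84392957}{199} \cdot \frac{17391772639}{182151} = \frac{1467743120476903523}{36248049}$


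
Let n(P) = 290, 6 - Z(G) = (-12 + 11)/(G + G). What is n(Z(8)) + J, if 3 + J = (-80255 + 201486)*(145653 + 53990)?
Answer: 24202920820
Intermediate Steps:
Z(G) = 6 + 1/(2*G) (Z(G) = 6 - (-12 + 11)/(G + G) = 6 - (-1)/(2*G) = 6 + 1/(2*G))
J = 24202920530 (J = -3 + (-80255 + 201486)*(145653 + 53990) = -3 + 121231*199643 = -3 + 24202920533 = 24202920530)
n(Z(8)) + J = 290 + 24202920530 = 24202920820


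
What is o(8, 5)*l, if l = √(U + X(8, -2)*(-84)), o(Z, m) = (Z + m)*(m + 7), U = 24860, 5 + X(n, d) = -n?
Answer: 624*√1622 ≈ 25131.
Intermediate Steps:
X(n, d) = -5 - n
o(Z, m) = (7 + m)*(Z + m) (o(Z, m) = (Z + m)*(7 + m) = (7 + m)*(Z + m))
l = 4*√1622 (l = √(24860 + (-5 - 1*8)*(-84)) = √(24860 + (-5 - 8)*(-84)) = √(24860 - 13*(-84)) = √(24860 + 1092) = √25952 = 4*√1622 ≈ 161.10)
o(8, 5)*l = (5² + 7*8 + 7*5 + 8*5)*(4*√1622) = (25 + 56 + 35 + 40)*(4*√1622) = 156*(4*√1622) = 624*√1622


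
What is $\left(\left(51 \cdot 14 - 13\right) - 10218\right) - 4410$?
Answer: $-13927$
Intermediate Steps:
$\left(\left(51 \cdot 14 - 13\right) - 10218\right) - 4410 = \left(\left(714 - 13\right) - 10218\right) - 4410 = \left(701 - 10218\right) - 4410 = -9517 - 4410 = -13927$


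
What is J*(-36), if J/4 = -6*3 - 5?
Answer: 3312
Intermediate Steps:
J = -92 (J = 4*(-6*3 - 5) = 4*(-18 - 5) = 4*(-23) = -92)
J*(-36) = -92*(-36) = 3312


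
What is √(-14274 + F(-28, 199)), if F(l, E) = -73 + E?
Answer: 6*I*√393 ≈ 118.95*I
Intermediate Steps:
√(-14274 + F(-28, 199)) = √(-14274 + (-73 + 199)) = √(-14274 + 126) = √(-14148) = 6*I*√393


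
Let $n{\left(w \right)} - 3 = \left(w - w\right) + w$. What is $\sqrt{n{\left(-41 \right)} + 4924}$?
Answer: $\sqrt{4886} \approx 69.9$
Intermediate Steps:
$n{\left(w \right)} = 3 + w$ ($n{\left(w \right)} = 3 + \left(\left(w - w\right) + w\right) = 3 + \left(0 + w\right) = 3 + w$)
$\sqrt{n{\left(-41 \right)} + 4924} = \sqrt{\left(3 - 41\right) + 4924} = \sqrt{-38 + 4924} = \sqrt{4886}$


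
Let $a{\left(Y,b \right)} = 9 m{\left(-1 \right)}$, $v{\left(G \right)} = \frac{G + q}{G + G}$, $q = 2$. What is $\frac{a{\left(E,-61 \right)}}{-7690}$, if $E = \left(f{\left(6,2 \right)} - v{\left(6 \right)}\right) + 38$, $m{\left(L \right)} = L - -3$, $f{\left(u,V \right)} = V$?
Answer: $- \frac{9}{3845} \approx -0.0023407$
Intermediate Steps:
$v{\left(G \right)} = \frac{2 + G}{2 G}$ ($v{\left(G \right)} = \frac{G + 2}{G + G} = \frac{2 + G}{2 G}$)
$m{\left(L \right)} = 3 + L$ ($m{\left(L \right)} = L + 3 = 3 + L$)
$E = \frac{118}{3}$ ($E = \left(2 - \frac{2 + 6}{2 \cdot 6}\right) + 38 = \left(2 - \frac{1}{2} \cdot \frac{1}{6} \cdot 8\right) + 38 = \left(2 - \frac{2}{3}\right) + 38 = \frac{4}{3} + 38 = \frac{118}{3} \approx 39.333$)
$a{\left(Y,b \right)} = 18$ ($a{\left(Y,b \right)} = 9 \left(3 - 1\right) = 9 \cdot 2 = 18$)
$\frac{a{\left(E,-61 \right)}}{-7690} = \frac{18}{-7690} = 18 \left(- \frac{1}{7690}\right) = - \frac{9}{3845}$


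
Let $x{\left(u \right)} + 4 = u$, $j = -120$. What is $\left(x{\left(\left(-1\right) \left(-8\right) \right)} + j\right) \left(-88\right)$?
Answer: $10208$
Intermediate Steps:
$x{\left(u \right)} = -4 + u$
$\left(x{\left(\left(-1\right) \left(-8\right) \right)} + j\right) \left(-88\right) = \left(\left(-4 - -8\right) - 120\right) \left(-88\right) = \left(\left(-4 + 8\right) - 120\right) \left(-88\right) = \left(4 - 120\right) \left(-88\right) = \left(-116\right) \left(-88\right) = 10208$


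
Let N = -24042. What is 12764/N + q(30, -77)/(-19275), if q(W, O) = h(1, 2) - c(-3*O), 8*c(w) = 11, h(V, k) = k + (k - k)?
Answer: -65610967/123575880 ≈ -0.53094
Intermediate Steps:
h(V, k) = k (h(V, k) = k + 0 = k)
c(w) = 11/8 (c(w) = (1/8)*11 = 11/8)
q(W, O) = 5/8 (q(W, O) = 2 - 1*11/8 = 2 - 11/8 = 5/8)
12764/N + q(30, -77)/(-19275) = 12764/(-24042) + (5/8)/(-19275) = 12764*(-1/24042) + (5/8)*(-1/19275) = -6382/12021 - 1/30840 = -65610967/123575880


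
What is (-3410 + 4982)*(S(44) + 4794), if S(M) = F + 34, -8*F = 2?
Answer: 7589223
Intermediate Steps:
F = -¼ (F = -⅛*2 = -¼ ≈ -0.25000)
S(M) = 135/4 (S(M) = -¼ + 34 = 135/4)
(-3410 + 4982)*(S(44) + 4794) = (-3410 + 4982)*(135/4 + 4794) = 1572*(19311/4) = 7589223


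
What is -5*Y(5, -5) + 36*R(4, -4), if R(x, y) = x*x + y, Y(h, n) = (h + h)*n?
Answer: 682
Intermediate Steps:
Y(h, n) = 2*h*n (Y(h, n) = (2*h)*n = 2*h*n)
R(x, y) = y + x**2 (R(x, y) = x**2 + y = y + x**2)
-5*Y(5, -5) + 36*R(4, -4) = -10*5*(-5) + 36*(-4 + 4**2) = -5*(-50) + 36*(-4 + 16) = 250 + 36*12 = 250 + 432 = 682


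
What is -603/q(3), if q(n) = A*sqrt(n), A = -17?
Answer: 201*sqrt(3)/17 ≈ 20.479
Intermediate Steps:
q(n) = -17*sqrt(n)
-603/q(3) = -603*(-sqrt(3)/51) = -(-201)*sqrt(3)/17 = 201*sqrt(3)/17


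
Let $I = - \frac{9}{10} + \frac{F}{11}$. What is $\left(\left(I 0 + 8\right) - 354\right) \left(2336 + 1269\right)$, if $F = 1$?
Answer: $-1247330$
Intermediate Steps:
$I = - \frac{89}{110}$ ($I = - \frac{9}{10} + 1 \cdot \frac{1}{11} = \left(-9\right) \frac{1}{10} + 1 \cdot \frac{1}{11} = - \frac{9}{10} + \frac{1}{11} = - \frac{89}{110} \approx -0.80909$)
$\left(\left(I 0 + 8\right) - 354\right) \left(2336 + 1269\right) = \left(\left(\left(- \frac{89}{110}\right) 0 + 8\right) - 354\right) \left(2336 + 1269\right) = \left(\left(0 + 8\right) - 354\right) 3605 = \left(8 - 354\right) 3605 = \left(-346\right) 3605 = -1247330$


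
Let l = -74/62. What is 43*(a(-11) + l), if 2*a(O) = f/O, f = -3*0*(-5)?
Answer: -1591/31 ≈ -51.323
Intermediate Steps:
l = -37/31 (l = -74*1/62 = -37/31 ≈ -1.1935)
f = 0 (f = 0*(-5) = 0)
a(O) = 0 (a(O) = (0/O)/2 = (1/2)*0 = 0)
43*(a(-11) + l) = 43*(0 - 37/31) = 43*(-37/31) = -1591/31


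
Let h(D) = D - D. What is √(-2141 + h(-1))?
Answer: I*√2141 ≈ 46.271*I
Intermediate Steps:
h(D) = 0
√(-2141 + h(-1)) = √(-2141 + 0) = √(-2141) = I*√2141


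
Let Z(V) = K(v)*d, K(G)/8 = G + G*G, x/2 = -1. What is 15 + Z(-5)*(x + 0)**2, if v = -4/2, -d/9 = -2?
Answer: 1167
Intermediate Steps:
d = 18 (d = -9*(-2) = 18)
x = -2 (x = 2*(-1) = -2)
v = -2 (v = -4*1/2 = -2)
K(G) = 8*G + 8*G**2 (K(G) = 8*(G + G*G) = 8*(G + G**2) = 8*G + 8*G**2)
Z(V) = 288 (Z(V) = (8*(-2)*(1 - 2))*18 = (8*(-2)*(-1))*18 = 16*18 = 288)
15 + Z(-5)*(x + 0)**2 = 15 + 288*(-2 + 0)**2 = 15 + 288*(-2)**2 = 15 + 288*4 = 15 + 1152 = 1167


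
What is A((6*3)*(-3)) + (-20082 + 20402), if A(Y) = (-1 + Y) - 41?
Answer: 224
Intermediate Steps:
A(Y) = -42 + Y
A((6*3)*(-3)) + (-20082 + 20402) = (-42 + (6*3)*(-3)) + (-20082 + 20402) = (-42 + 18*(-3)) + 320 = (-42 - 54) + 320 = -96 + 320 = 224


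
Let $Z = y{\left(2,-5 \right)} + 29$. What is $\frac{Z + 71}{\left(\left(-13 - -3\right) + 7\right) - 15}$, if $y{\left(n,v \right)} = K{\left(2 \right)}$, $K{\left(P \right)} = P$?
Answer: $- \frac{17}{3} \approx -5.6667$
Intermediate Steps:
$y{\left(n,v \right)} = 2$
$Z = 31$ ($Z = 2 + 29 = 31$)
$\frac{Z + 71}{\left(\left(-13 - -3\right) + 7\right) - 15} = \frac{31 + 71}{\left(\left(-13 - -3\right) + 7\right) - 15} = \frac{102}{\left(\left(-13 + 3\right) + 7\right) - 15} = \frac{102}{\left(-10 + 7\right) - 15} = \frac{102}{-3 - 15} = \frac{102}{-18} = 102 \left(- \frac{1}{18}\right) = - \frac{17}{3}$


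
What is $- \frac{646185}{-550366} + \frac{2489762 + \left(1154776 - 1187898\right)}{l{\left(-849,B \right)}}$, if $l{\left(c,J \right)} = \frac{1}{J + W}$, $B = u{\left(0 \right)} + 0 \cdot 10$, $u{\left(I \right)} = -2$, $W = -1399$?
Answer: $- \frac{1894223632820055}{550366} \approx -3.4418 \cdot 10^{9}$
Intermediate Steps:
$B = -2$ ($B = -2 + 0 \cdot 10 = -2 + 0 = -2$)
$l{\left(c,J \right)} = \frac{1}{-1399 + J}$ ($l{\left(c,J \right)} = \frac{1}{J - 1399} = \frac{1}{-1399 + J}$)
$- \frac{646185}{-550366} + \frac{2489762 + \left(1154776 - 1187898\right)}{l{\left(-849,B \right)}} = - \frac{646185}{-550366} + \frac{2489762 + \left(1154776 - 1187898\right)}{\frac{1}{-1399 - 2}} = \left(-646185\right) \left(- \frac{1}{550366}\right) + \frac{2489762 - 33122}{\frac{1}{-1401}} = \frac{646185}{550366} + \frac{2456640}{- \frac{1}{1401}} = \frac{646185}{550366} + 2456640 \left(-1401\right) = \frac{646185}{550366} - 3441752640 = - \frac{1894223632820055}{550366}$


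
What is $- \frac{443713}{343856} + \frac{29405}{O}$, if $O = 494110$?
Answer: $- \frac{20913194475}{16990268816} \approx -1.2309$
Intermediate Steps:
$- \frac{443713}{343856} + \frac{29405}{O} = - \frac{443713}{343856} + \frac{29405}{494110} = \left(-443713\right) \frac{1}{343856} + 29405 \cdot \frac{1}{494110} = - \frac{443713}{343856} + \frac{5881}{98822} = - \frac{20913194475}{16990268816}$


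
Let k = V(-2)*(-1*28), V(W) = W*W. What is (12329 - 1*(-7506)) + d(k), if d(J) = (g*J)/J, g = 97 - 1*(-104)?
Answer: 20036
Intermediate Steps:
V(W) = W**2
k = -112 (k = (-2)**2*(-1*28) = 4*(-28) = -112)
g = 201 (g = 97 + 104 = 201)
d(J) = 201 (d(J) = (201*J)/J = 201)
(12329 - 1*(-7506)) + d(k) = (12329 - 1*(-7506)) + 201 = (12329 + 7506) + 201 = 19835 + 201 = 20036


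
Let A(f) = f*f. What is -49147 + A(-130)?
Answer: -32247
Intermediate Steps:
A(f) = f**2
-49147 + A(-130) = -49147 + (-130)**2 = -49147 + 16900 = -32247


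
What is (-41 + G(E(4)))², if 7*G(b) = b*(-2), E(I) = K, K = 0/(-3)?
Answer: 1681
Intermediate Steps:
K = 0 (K = 0*(-⅓) = 0)
E(I) = 0
G(b) = -2*b/7 (G(b) = (b*(-2))/7 = (-2*b)/7 = -2*b/7)
(-41 + G(E(4)))² = (-41 - 2/7*0)² = (-41 + 0)² = (-41)² = 1681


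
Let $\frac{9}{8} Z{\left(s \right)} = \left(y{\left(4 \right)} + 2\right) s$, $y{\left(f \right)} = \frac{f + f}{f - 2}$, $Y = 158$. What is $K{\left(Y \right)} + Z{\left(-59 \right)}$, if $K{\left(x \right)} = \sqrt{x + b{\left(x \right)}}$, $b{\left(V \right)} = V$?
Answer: $- \frac{944}{3} + 2 \sqrt{79} \approx -296.89$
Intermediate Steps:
$y{\left(f \right)} = \frac{2 f}{-2 + f}$
$Z{\left(s \right)} = \frac{16 s}{3}$ ($Z{\left(s \right)} = \frac{8 \left(2 \cdot 4 \frac{1}{-2 + 4} + 2\right) s}{9} = \frac{8 \left(2 \cdot 4 \cdot \frac{1}{2} + 2\right) s}{9} = \frac{8 \left(4 + 2\right) s}{9} = \frac{8 \cdot 6 s}{9} = \frac{16 s}{3}$)
$K{\left(x \right)} = \sqrt{2} \sqrt{x}$ ($K{\left(x \right)} = \sqrt{x + x} = \sqrt{2 x} = \sqrt{2} \sqrt{x}$)
$K{\left(Y \right)} + Z{\left(-59 \right)} = \sqrt{2} \sqrt{158} + \frac{16}{3} \left(-59\right) = 2 \sqrt{79} - \frac{944}{3} = - \frac{944}{3} + 2 \sqrt{79}$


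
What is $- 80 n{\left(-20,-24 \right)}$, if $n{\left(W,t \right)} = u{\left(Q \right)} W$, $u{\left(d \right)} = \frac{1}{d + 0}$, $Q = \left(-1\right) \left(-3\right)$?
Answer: $\frac{1600}{3} \approx 533.33$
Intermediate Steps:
$Q = 3$
$u{\left(d \right)} = \frac{1}{d}$
$n{\left(W,t \right)} = \frac{W}{3}$
$- 80 n{\left(-20,-24 \right)} = - 80 \cdot \frac{1}{3} \left(-20\right) = \left(-80\right) \left(- \frac{20}{3}\right) = \frac{1600}{3}$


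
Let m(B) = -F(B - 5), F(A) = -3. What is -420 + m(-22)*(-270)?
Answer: -1230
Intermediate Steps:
m(B) = 3 (m(B) = -1*(-3) = 3)
-420 + m(-22)*(-270) = -420 + 3*(-270) = -420 - 810 = -1230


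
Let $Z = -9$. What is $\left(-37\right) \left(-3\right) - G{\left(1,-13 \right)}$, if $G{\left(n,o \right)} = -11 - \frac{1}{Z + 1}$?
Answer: $\frac{975}{8} \approx 121.88$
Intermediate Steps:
$G{\left(n,o \right)} = - \frac{87}{8}$ ($G{\left(n,o \right)} = -11 - \frac{1}{-9 + 1} = -11 - \frac{1}{-8} = -11 - - \frac{1}{8} = -11 + \frac{1}{8} = - \frac{87}{8}$)
$\left(-37\right) \left(-3\right) - G{\left(1,-13 \right)} = \left(-37\right) \left(-3\right) - - \frac{87}{8} = 111 + \frac{87}{8} = \frac{975}{8}$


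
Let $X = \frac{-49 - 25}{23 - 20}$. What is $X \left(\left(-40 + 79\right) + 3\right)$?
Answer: $-1036$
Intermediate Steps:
$X = - \frac{74}{3} \approx -24.667$
$X \left(\left(-40 + 79\right) + 3\right) = - \frac{74 \left(\left(-40 + 79\right) + 3\right)}{3} = - \frac{74 \left(39 + 3\right)}{3} = \left(- \frac{74}{3}\right) 42 = -1036$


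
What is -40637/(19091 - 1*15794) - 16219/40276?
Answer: -1690169855/132789972 ≈ -12.728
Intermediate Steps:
-40637/(19091 - 1*15794) - 16219/40276 = -40637/(19091 - 15794) - 16219*1/40276 = -40637/3297 - 16219/40276 = -1690169855/132789972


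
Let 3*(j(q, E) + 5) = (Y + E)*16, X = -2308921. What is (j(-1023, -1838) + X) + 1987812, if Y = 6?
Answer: -992654/3 ≈ -3.3088e+5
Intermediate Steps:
j(q, E) = 27 + 16*E/3 (j(q, E) = -5 + ((6 + E)*16)/3 = -5 + (96 + 16*E)/3 = -5 + (32 + 16*E/3) = 27 + 16*E/3)
(j(-1023, -1838) + X) + 1987812 = ((27 + (16/3)*(-1838)) - 2308921) + 1987812 = ((27 - 29408/3) - 2308921) + 1987812 = (-29327/3 - 2308921) + 1987812 = -6956090/3 + 1987812 = -992654/3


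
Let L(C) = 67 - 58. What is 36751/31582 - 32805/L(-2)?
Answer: -115079639/31582 ≈ -3643.8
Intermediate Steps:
L(C) = 9
36751/31582 - 32805/L(-2) = 36751/31582 - 32805/9 = 36751*(1/31582) - 32805*⅑ = 36751/31582 - 3645 = -115079639/31582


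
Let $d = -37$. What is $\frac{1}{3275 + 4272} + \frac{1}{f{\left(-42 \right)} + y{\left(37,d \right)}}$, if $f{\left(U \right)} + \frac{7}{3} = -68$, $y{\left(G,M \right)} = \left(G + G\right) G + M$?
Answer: $\frac{30533}{59560924} \approx 0.00051263$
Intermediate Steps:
$y{\left(G,M \right)} = M + 2 G^{2}$ ($y{\left(G,M \right)} = 2 G G + M = 2 G^{2} + M = M + 2 G^{2}$)
$f{\left(U \right)} = - \frac{211}{3}$ ($f{\left(U \right)} = - \frac{7}{3} - 68 = - \frac{211}{3}$)
$\frac{1}{3275 + 4272} + \frac{1}{f{\left(-42 \right)} + y{\left(37,d \right)}} = \frac{1}{3275 + 4272} + \frac{1}{- \frac{211}{3} - \left(37 - 2 \cdot 37^{2}\right)} = \frac{1}{7547} + \frac{1}{- \frac{211}{3} + \left(-37 + 2 \cdot 1369\right)} = \frac{1}{7547} + \frac{1}{- \frac{211}{3} + \left(-37 + 2738\right)} = \frac{1}{7547} + \frac{1}{- \frac{211}{3} + 2701} = \frac{1}{7547} + \frac{1}{\frac{7892}{3}} = \frac{1}{7547} + \frac{3}{7892} = \frac{30533}{59560924}$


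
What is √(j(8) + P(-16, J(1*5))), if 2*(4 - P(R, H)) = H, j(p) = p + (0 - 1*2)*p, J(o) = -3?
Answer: I*√10/2 ≈ 1.5811*I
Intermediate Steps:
j(p) = -p (j(p) = p + (0 - 2)*p = p - 2*p = -p)
P(R, H) = 4 - H/2
√(j(8) + P(-16, J(1*5))) = √(-1*8 + (4 - ½*(-3))) = √(-8 + (4 + 3/2)) = √(-8 + 11/2) = √(-5/2) = I*√10/2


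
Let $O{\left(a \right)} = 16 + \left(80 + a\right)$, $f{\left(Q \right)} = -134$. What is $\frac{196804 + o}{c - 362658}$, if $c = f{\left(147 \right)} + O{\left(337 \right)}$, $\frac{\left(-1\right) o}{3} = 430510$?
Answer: $\frac{1094726}{362359} \approx 3.0211$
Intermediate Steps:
$o = -1291530$ ($o = \left(-3\right) 430510 = -1291530$)
$O{\left(a \right)} = 96 + a$
$c = 299$ ($c = -134 + \left(96 + 337\right) = -134 + 433 = 299$)
$\frac{196804 + o}{c - 362658} = \frac{196804 - 1291530}{299 - 362658} = - \frac{1094726}{-362359} = \left(-1094726\right) \left(- \frac{1}{362359}\right) = \frac{1094726}{362359}$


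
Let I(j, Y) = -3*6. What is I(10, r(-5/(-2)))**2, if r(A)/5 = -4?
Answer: 324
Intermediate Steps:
r(A) = -20 (r(A) = 5*(-4) = -20)
I(j, Y) = -18
I(10, r(-5/(-2)))**2 = (-18)**2 = 324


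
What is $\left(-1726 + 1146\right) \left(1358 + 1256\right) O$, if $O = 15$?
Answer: $-22741800$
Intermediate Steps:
$\left(-1726 + 1146\right) \left(1358 + 1256\right) O = \left(-1726 + 1146\right) \left(1358 + 1256\right) 15 = \left(-580\right) 2614 \cdot 15 = \left(-1516120\right) 15 = -22741800$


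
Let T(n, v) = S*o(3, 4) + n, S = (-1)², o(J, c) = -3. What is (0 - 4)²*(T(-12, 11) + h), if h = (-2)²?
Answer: -176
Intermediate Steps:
h = 4
S = 1
T(n, v) = -3 + n (T(n, v) = 1*(-3) + n = -3 + n)
(0 - 4)²*(T(-12, 11) + h) = (0 - 4)²*((-3 - 12) + 4) = (-4)²*(-15 + 4) = 16*(-11) = -176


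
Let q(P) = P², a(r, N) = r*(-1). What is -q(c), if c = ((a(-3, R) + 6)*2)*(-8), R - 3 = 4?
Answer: -20736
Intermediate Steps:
R = 7 (R = 3 + 4 = 7)
a(r, N) = -r
c = -144 (c = ((-1*(-3) + 6)*2)*(-8) = ((3 + 6)*2)*(-8) = (9*2)*(-8) = 18*(-8) = -144)
-q(c) = -1*(-144)² = -1*20736 = -20736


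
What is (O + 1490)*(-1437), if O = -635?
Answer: -1228635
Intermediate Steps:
(O + 1490)*(-1437) = (-635 + 1490)*(-1437) = 855*(-1437) = -1228635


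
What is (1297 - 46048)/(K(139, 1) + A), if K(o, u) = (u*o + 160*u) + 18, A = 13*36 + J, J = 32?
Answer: -44751/817 ≈ -54.775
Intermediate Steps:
A = 500 (A = 13*36 + 32 = 468 + 32 = 500)
K(o, u) = 18 + 160*u + o*u (K(o, u) = (o*u + 160*u) + 18 = (160*u + o*u) + 18 = 18 + 160*u + o*u)
(1297 - 46048)/(K(139, 1) + A) = (1297 - 46048)/((18 + 160*1 + 139*1) + 500) = -44751/((18 + 160 + 139) + 500) = -44751/(317 + 500) = -44751/817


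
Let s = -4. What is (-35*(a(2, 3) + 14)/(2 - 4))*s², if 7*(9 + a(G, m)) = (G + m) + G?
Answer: 1680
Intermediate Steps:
a(G, m) = -9 + m/7 + 2*G/7 (a(G, m) = -9 + ((G + m) + G)/7 = -9 + (m + 2*G)/7 = -9 + (m/7 + 2*G/7) = -9 + m/7 + 2*G/7)
(-35*(a(2, 3) + 14)/(2 - 4))*s² = -35*((-9 + (⅐)*3 + (2/7)*2) + 14)/(2 - 4)*(-4)² = -35*((-9 + 3/7 + 4/7) + 14)/(-2)*16 = -35*(-8 + 14)*(-1)/2*16 = -210*(-1)/2*16 = -35*(-3)*16 = 105*16 = 1680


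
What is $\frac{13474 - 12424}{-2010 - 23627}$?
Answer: $- \frac{1050}{25637} \approx -0.040956$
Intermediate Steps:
$\frac{13474 - 12424}{-2010 - 23627} = \frac{1050}{-25637} = 1050 \left(- \frac{1}{25637}\right) = - \frac{1050}{25637}$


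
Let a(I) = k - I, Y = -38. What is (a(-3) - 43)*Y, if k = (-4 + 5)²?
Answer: 1482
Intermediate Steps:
k = 1 (k = 1² = 1)
a(I) = 1 - I
(a(-3) - 43)*Y = ((1 - 1*(-3)) - 43)*(-38) = ((1 + 3) - 43)*(-38) = (4 - 43)*(-38) = -39*(-38) = 1482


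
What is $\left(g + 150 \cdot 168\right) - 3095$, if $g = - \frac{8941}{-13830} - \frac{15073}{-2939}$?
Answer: $\frac{898722746039}{40646370} \approx 22111.0$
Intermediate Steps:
$g = \frac{234737189}{40646370}$ ($g = \left(-8941\right) \left(- \frac{1}{13830}\right) - - \frac{15073}{2939} = \frac{8941}{13830} + \frac{15073}{2939} = \frac{234737189}{40646370} \approx 5.7751$)
$\left(g + 150 \cdot 168\right) - 3095 = \left(\frac{234737189}{40646370} + 150 \cdot 168\right) - 3095 = \left(\frac{234737189}{40646370} + 25200\right) - 3095 = \frac{1024523261189}{40646370} - 3095 = \frac{898722746039}{40646370}$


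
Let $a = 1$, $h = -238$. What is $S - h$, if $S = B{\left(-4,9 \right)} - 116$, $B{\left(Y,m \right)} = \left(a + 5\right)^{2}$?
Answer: $158$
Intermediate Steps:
$B{\left(Y,m \right)} = 36$ ($B{\left(Y,m \right)} = \left(1 + 5\right)^{2} = 6^{2} = 36$)
$S = -80$ ($S = 36 - 116 = -80$)
$S - h = -80 - -238 = -80 + 238 = 158$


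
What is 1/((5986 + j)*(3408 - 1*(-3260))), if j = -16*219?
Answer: 1/16549976 ≈ 6.0423e-8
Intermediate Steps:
j = -3504
1/((5986 + j)*(3408 - 1*(-3260))) = 1/((5986 - 3504)*(3408 - 1*(-3260))) = 1/(2482*(3408 + 3260)) = (1/2482)/6668 = (1/2482)*(1/6668) = 1/16549976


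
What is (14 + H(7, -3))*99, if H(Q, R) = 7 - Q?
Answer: 1386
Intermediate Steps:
(14 + H(7, -3))*99 = (14 + (7 - 1*7))*99 = (14 + (7 - 7))*99 = (14 + 0)*99 = 14*99 = 1386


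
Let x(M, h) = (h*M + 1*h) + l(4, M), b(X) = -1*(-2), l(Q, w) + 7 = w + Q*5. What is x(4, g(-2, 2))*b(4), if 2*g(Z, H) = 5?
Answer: 59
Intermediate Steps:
g(Z, H) = 5/2 (g(Z, H) = (1/2)*5 = 5/2)
l(Q, w) = -7 + w + 5*Q (l(Q, w) = -7 + (w + Q*5) = -7 + (w + 5*Q) = -7 + w + 5*Q)
b(X) = 2
x(M, h) = 13 + M + h + M*h (x(M, h) = (h*M + 1*h) + (-7 + M + 5*4) = (M*h + h) + (-7 + M + 20) = (h + M*h) + (13 + M) = 13 + M + h + M*h)
x(4, g(-2, 2))*b(4) = (13 + 4 + 5/2 + 4*(5/2))*2 = (13 + 4 + 5/2 + 10)*2 = (59/2)*2 = 59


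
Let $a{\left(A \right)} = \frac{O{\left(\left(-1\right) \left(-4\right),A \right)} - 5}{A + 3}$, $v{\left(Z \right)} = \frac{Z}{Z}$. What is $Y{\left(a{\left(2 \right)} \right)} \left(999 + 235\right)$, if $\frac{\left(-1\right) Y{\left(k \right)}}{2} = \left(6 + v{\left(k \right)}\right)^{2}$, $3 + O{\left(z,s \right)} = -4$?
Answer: $-120932$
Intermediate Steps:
$v{\left(Z \right)} = 1$
$O{\left(z,s \right)} = -7$ ($O{\left(z,s \right)} = -3 - 4 = -7$)
$a{\left(A \right)} = - \frac{12}{3 + A}$ ($a{\left(A \right)} = \frac{-7 - 5}{A + 3} = - \frac{12}{3 + A}$)
$Y{\left(k \right)} = -98$ ($Y{\left(k \right)} = - 2 \left(6 + 1\right)^{2} = - 2 \cdot 7^{2} = \left(-2\right) 49 = -98$)
$Y{\left(a{\left(2 \right)} \right)} \left(999 + 235\right) = - 98 \left(999 + 235\right) = \left(-98\right) 1234 = -120932$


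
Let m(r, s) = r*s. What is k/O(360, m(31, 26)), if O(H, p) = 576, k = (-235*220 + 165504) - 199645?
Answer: -85841/576 ≈ -149.03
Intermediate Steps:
k = -85841 (k = (-51700 + 165504) - 199645 = 113804 - 199645 = -85841)
k/O(360, m(31, 26)) = -85841/576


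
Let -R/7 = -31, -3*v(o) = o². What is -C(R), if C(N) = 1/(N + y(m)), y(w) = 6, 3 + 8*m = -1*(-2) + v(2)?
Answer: -1/223 ≈ -0.0044843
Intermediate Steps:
v(o) = -o²/3
R = 217 (R = -7*(-31) = 217)
m = -7/24 (m = -3/8 + (-1*(-2) - ⅓*2²)/8 = -3/8 + (2 - ⅓*4)/8 = -3/8 + (2 - 4/3)/8 = -3/8 + (⅛)*(⅔) = -3/8 + 1/12 = -7/24 ≈ -0.29167)
C(N) = 1/(6 + N) (C(N) = 1/(N + 6) = 1/(6 + N))
-C(R) = -1/(6 + 217) = -1/223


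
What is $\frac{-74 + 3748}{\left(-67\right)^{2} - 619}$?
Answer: $\frac{1837}{1935} \approx 0.94935$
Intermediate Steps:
$\frac{-74 + 3748}{\left(-67\right)^{2} - 619} = \frac{3674}{4489 - 619} = \frac{3674}{3870} = 3674 \cdot \frac{1}{3870} = \frac{1837}{1935}$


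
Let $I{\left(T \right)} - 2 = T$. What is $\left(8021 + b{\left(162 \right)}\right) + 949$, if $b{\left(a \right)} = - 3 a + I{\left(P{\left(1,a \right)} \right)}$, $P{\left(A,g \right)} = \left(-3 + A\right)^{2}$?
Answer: $8490$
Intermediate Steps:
$I{\left(T \right)} = 2 + T$
$b{\left(a \right)} = 6 - 3 a$ ($b{\left(a \right)} = - 3 a + \left(2 + \left(-3 + 1\right)^{2}\right) = - 3 a + \left(2 + \left(-2\right)^{2}\right) = - 3 a + \left(2 + 4\right) = - 3 a + 6 = 6 - 3 a$)
$\left(8021 + b{\left(162 \right)}\right) + 949 = \left(8021 + \left(6 - 486\right)\right) + 949 = \left(8021 - 480\right) + 949 = 7541 + 949 = 8490$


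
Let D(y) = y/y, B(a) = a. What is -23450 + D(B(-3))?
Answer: -23449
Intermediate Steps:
D(y) = 1
-23450 + D(B(-3)) = -23450 + 1 = -23449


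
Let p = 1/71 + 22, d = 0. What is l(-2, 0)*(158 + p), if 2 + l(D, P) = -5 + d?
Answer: -89467/71 ≈ -1260.1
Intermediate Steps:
l(D, P) = -7 (l(D, P) = -2 + (-5 + 0) = -2 - 5 = -7)
p = 1563/71 (p = 1/71 + 22 = 1563/71 ≈ 22.014)
l(-2, 0)*(158 + p) = -7*(158 + 1563/71) = -7*12781/71 = -89467/71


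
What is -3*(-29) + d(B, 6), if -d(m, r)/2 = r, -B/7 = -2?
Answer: 75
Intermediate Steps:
B = 14 (B = -7*(-2) = 14)
d(m, r) = -2*r
-3*(-29) + d(B, 6) = -3*(-29) - 2*6 = 87 - 12 = 75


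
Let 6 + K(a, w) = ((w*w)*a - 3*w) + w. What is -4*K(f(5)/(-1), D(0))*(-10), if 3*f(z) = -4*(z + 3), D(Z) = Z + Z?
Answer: -240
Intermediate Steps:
D(Z) = 2*Z
f(z) = -4 - 4*z/3 (f(z) = (-4*(z + 3))/3 = (-4*(3 + z))/3 = (-12 - 4*z)/3 = -4 - 4*z/3)
K(a, w) = -6 - 2*w + a*w² (K(a, w) = -6 + (((w*w)*a - 3*w) + w) = -6 + ((w²*a - 3*w) + w) = -6 + ((a*w² - 3*w) + w) = -6 + ((-3*w + a*w²) + w) = -6 + (-2*w + a*w²) = -6 - 2*w + a*w²)
-4*K(f(5)/(-1), D(0))*(-10) = -4*(-6 - 4*0 + ((-4 - 4/3*5)/(-1))*(2*0)²)*(-10) = -4*(-6 - 2*0 + ((-4 - 20/3)*(-1))*0²)*(-10) = -4*(-6 + 0 - 32/3*(-1)*0)*(-10) = -4*(-6 + 0 + (32/3)*0)*(-10) = -4*(-6 + 0 + 0)*(-10) = -4*(-6)*(-10) = 24*(-10) = -240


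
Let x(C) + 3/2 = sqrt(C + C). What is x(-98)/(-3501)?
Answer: 1/2334 - 14*I/3501 ≈ 0.00042845 - 0.0039989*I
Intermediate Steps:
x(C) = -3/2 + sqrt(2)*sqrt(C) (x(C) = -3/2 + sqrt(C + C) = -3/2 + sqrt(2*C) = -3/2 + sqrt(2)*sqrt(C))
x(-98)/(-3501) = (-3/2 + sqrt(2)*sqrt(-98))/(-3501) = (-3/2 + sqrt(2)*(7*I*sqrt(2)))*(-1/3501) = (-3/2 + 14*I)*(-1/3501) = 1/2334 - 14*I/3501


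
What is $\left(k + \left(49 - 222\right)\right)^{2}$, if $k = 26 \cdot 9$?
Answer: $3721$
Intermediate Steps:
$k = 234$
$\left(k + \left(49 - 222\right)\right)^{2} = \left(234 + \left(49 - 222\right)\right)^{2} = \left(234 - 173\right)^{2} = 61^{2} = 3721$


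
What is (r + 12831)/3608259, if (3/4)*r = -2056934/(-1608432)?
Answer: 7740200089/2176364714958 ≈ 0.0035565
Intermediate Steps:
r = 1028467/603162 (r = 4*(-2056934/(-1608432))/3 = 4*(-2056934*(-1/1608432))/3 = (4/3)*(1028467/804216) = 1028467/603162 ≈ 1.7051)
(r + 12831)/3608259 = (1028467/603162 + 12831)/3608259 = (7740200089/603162)*(1/3608259) = 7740200089/2176364714958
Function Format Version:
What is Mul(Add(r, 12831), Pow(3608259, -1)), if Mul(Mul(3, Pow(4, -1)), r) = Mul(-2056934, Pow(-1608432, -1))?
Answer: Rational(7740200089, 2176364714958) ≈ 0.0035565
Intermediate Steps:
r = Rational(1028467, 603162) (r = Mul(Rational(4, 3), Mul(-2056934, Pow(-1608432, -1))) = Mul(Rational(4, 3), Mul(-2056934, Rational(-1, 1608432))) = Mul(Rational(4, 3), Rational(1028467, 804216)) = Rational(1028467, 603162) ≈ 1.7051)
Mul(Add(r, 12831), Pow(3608259, -1)) = Mul(Add(Rational(1028467, 603162), 12831), Pow(3608259, -1)) = Mul(Rational(7740200089, 603162), Rational(1, 3608259)) = Rational(7740200089, 2176364714958)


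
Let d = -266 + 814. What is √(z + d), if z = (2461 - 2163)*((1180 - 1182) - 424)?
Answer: 40*I*√79 ≈ 355.53*I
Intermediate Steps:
d = 548
z = -126948 (z = 298*(-2 - 424) = 298*(-426) = -126948)
√(z + d) = √(-126948 + 548) = √(-126400) = 40*I*√79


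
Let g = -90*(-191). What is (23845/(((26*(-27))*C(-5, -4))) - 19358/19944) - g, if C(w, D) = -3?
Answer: -20043907873/1166724 ≈ -17180.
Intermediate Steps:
g = 17190
(23845/(((26*(-27))*C(-5, -4))) - 19358/19944) - g = (23845/(((26*(-27))*(-3))) - 19358/19944) - 1*17190 = (23845/((-702*(-3))) - 19358*1/19944) - 17190 = (23845/2106 - 9679/9972) - 17190 = 12077687/1166724 - 17190 = -20043907873/1166724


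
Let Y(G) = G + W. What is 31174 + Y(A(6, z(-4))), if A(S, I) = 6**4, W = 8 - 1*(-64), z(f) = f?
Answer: 32542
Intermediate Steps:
W = 72 (W = 8 + 64 = 72)
A(S, I) = 1296
Y(G) = 72 + G (Y(G) = G + 72 = 72 + G)
31174 + Y(A(6, z(-4))) = 31174 + (72 + 1296) = 31174 + 1368 = 32542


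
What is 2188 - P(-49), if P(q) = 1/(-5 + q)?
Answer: 118153/54 ≈ 2188.0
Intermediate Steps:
2188 - P(-49) = 2188 - 1/(-5 - 49) = 2188 - 1/(-54) = 2188 - 1*(-1/54) = 2188 + 1/54 = 118153/54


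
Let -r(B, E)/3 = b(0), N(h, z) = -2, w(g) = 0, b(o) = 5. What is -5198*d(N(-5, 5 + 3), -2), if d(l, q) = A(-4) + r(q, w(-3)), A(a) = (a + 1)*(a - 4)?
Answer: -46782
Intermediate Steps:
r(B, E) = -15 (r(B, E) = -3*5 = -15)
A(a) = (1 + a)*(-4 + a)
d(l, q) = 9 (d(l, q) = (-4 + (-4)**2 - 3*(-4)) - 15 = (-4 + 16 + 12) - 15 = 24 - 15 = 9)
-5198*d(N(-5, 5 + 3), -2) = -5198*9 = -46782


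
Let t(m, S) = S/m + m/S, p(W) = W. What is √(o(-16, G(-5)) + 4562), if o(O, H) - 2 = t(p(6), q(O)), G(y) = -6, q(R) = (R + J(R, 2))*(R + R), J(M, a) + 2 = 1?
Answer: √193709067/204 ≈ 68.225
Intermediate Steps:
J(M, a) = -1 (J(M, a) = -2 + 1 = -1)
q(R) = 2*R*(-1 + R) (q(R) = (R - 1)*(R + R) = (-1 + R)*(2*R) = 2*R*(-1 + R))
o(O, H) = 2 + 3/(O*(-1 + O)) + O*(-1 + O)/3 (o(O, H) = 2 + ((2*O*(-1 + O))/6 + 6/((2*O*(-1 + O)))) = 2 + ((2*O*(-1 + O))*(⅙) + 6*(1/(2*O*(-1 + O)))) = 2 + (O*(-1 + O)/3 + 3/(O*(-1 + O))) = 2 + (3/(O*(-1 + O)) + O*(-1 + O)/3) = 2 + 3/(O*(-1 + O)) + O*(-1 + O)/3)
√(o(-16, G(-5)) + 4562) = √((⅓)*(9 - 16*(-1 - 16)*(6 - 16*(-1 - 16)))/(-16*(-1 - 16)) + 4562) = √((⅓)*(-1/16)*(9 - 16*(-17)*(6 - 16*(-17)))/(-17) + 4562) = √((⅓)*(-1/16)*(-1/17)*(9 - 16*(-17)*(6 + 272)) + 4562) = √((⅓)*(-1/16)*(-1/17)*(9 - 16*(-17)*278) + 4562) = √((⅓)*(-1/16)*(-1/17)*(9 + 75616) + 4562) = √((⅓)*(-1/16)*(-1/17)*75625 + 4562) = √(75625/816 + 4562) = √(3798217/816) = √193709067/204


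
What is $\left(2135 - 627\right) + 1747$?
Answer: $3255$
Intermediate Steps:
$\left(2135 - 627\right) + 1747 = 1508 + 1747 = 3255$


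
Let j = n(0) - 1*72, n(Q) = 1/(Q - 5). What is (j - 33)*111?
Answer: -58386/5 ≈ -11677.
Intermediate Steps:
n(Q) = 1/(-5 + Q)
j = -361/5 (j = 1/(-5 + 0) - 1*72 = 1/(-5) - 72 = -⅕ - 72 = -361/5 ≈ -72.200)
(j - 33)*111 = (-361/5 - 33)*111 = -526/5*111 = -58386/5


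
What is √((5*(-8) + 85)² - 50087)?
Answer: I*√48062 ≈ 219.23*I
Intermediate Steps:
√((5*(-8) + 85)² - 50087) = √((-40 + 85)² - 50087) = √(45² - 50087) = √(2025 - 50087) = √(-48062) = I*√48062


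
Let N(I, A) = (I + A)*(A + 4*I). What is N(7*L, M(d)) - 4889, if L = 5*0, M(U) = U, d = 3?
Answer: -4880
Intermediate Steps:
L = 0
N(I, A) = (A + I)*(A + 4*I)
N(7*L, M(d)) - 4889 = (3**2 + 4*(7*0)**2 + 5*3*(7*0)) - 4889 = (9 + 4*0**2 + 5*3*0) - 4889 = (9 + 4*0 + 0) - 4889 = (9 + 0 + 0) - 4889 = 9 - 4889 = -4880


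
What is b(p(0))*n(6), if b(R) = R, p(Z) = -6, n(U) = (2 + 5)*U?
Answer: -252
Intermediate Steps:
n(U) = 7*U
b(p(0))*n(6) = -42*6 = -6*42 = -252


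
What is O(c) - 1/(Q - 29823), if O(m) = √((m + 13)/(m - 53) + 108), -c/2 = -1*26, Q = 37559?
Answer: -1/7736 + √43 ≈ 6.5573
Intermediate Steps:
c = 52 (c = -(-2)*26 = -2*(-26) = 52)
O(m) = √(108 + (13 + m)/(-53 + m)) (O(m) = √((13 + m)/(-53 + m) + 108) = √(108 + (13 + m)/(-53 + m)))
O(c) - 1/(Q - 29823) = √((-5711 + 109*52)/(-53 + 52)) - 1/(37559 - 29823) = √((-5711 + 5668)/(-1)) - 1/7736 = √(-1*(-43)) - 1*1/7736 = √43 - 1/7736 = -1/7736 + √43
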